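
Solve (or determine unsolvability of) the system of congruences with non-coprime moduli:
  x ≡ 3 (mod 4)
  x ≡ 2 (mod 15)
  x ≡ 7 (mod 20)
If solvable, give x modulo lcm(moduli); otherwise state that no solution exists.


Moduli 4, 15, 20 are not pairwise coprime, so CRT works modulo lcm(m_i) when all pairwise compatibility conditions hold.
Pairwise compatibility: gcd(m_i, m_j) must divide a_i - a_j for every pair.
Merge one congruence at a time:
  Start: x ≡ 3 (mod 4).
  Combine with x ≡ 2 (mod 15): gcd(4, 15) = 1; 2 - 3 = -1, which IS divisible by 1, so compatible.
    Write x = 3 + 4·t and substitute into x ≡ 2 (mod 15): 4·t ≡ 2 − 3 = -1 (mod 15).
    Reduce coefficients mod 15: 4·t ≡ 14 (mod 15).
    The inverse of 4 mod 15 is 4 (since 4·4 = 16 = 1·15 + 1), so t ≡ 4·14 = 56 ≡ 11 (mod 15).
    Then x = 3 + 4·11 = 47, valid modulo lcm(4, 15) = 60: x ≡ 47 (mod 60).
  Combine with x ≡ 7 (mod 20): gcd(60, 20) = 20; 7 - 47 = -40, which IS divisible by 20, so compatible.
    Write x = 47 + 60·t and substitute into x ≡ 7 (mod 20): 60·t ≡ 7 − 47 = -40 (mod 20).
    Divide the congruence (and modulus) by g = 20: 3·t ≡ -2 (mod 1).
    Modulo 1 every t works; take t = 0.
    Then x = 47 + 60·0 = 47, valid modulo lcm(60, 20) = 60: x ≡ 47 (mod 60).
Verify: 47 mod 4 = 3, 47 mod 15 = 2, 47 mod 20 = 7.

x ≡ 47 (mod 60).


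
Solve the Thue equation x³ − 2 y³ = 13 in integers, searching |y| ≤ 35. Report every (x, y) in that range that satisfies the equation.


The equation is x³ - 2y³ = 13. For fixed y, x³ = 2·y³ + 13, so a solution requires the RHS to be a perfect cube.
Strategy: iterate y from -35 to 35, compute RHS = 2·y³ + 13, and check whether it is a (positive or negative) perfect cube.
Check small values of y:
  y = 0: RHS = 13 is not a perfect cube.
  y = 1: RHS = 15 is not a perfect cube.
  y = -1: RHS = 11 is not a perfect cube.
  y = 2: RHS = 29 is not a perfect cube.
  y = -2: RHS = -3 is not a perfect cube.
  y = 3: RHS = 67 is not a perfect cube.
  y = -3: RHS = -41 is not a perfect cube.
Continuing the search up to |y| = 35 finds no solutions either.
No (x, y) in the scanned range satisfies the equation.

No integer solutions with |y| ≤ 35.


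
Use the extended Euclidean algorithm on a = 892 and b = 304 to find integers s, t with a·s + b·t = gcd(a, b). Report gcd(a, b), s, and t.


Euclidean algorithm on (892, 304) — divide until remainder is 0:
  892 = 2 · 304 + 284
  304 = 1 · 284 + 20
  284 = 14 · 20 + 4
  20 = 5 · 4 + 0
gcd(892, 304) = 4.
Track Bezout coefficients alongside the remainders: start with r₀ = 892 = a·1 + b·0 (s = 1, t = 0) and r₁ = 304 = a·0 + b·1 (s = 0, t = 1); each new remainder r_{k+1} = r_{k-1} − q_k·r_k inherits s_{k+1} = s_{k-1} − q_k·s_k, t_{k+1} = t_{k-1} − q_k·t_k, so r_k = a·s_k + b·t_k at every step:
  q = 2: r = 284, s = 1 − 2·0 = 1, t = 0 − 2·1 = -2  (check: 892·1 + 304·(-2) = 284)
  q = 1: r = 20, s = 0 − 1·1 = -1, t = 1 − 1·(-2) = 3  (check: 892·(-1) + 304·3 = 20)
  q = 14: r = 4, s = 1 − 14·(-1) = 15, t = -2 − 14·3 = -44  (check: 892·15 + 304·(-44) = 4)
The row with r = 4 (the gcd) gives the Bezout coefficients s = 15, t = -44.
Result: 892 · (15) + 304 · (-44) = 4.

gcd(892, 304) = 4; s = 15, t = -44 (check: 892·15 + 304·(-44) = 4).


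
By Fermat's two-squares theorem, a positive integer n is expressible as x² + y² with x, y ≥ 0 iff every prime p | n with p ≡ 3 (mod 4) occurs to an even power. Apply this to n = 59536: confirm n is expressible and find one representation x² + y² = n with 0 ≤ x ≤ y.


Step 1: Factor n = 59536 = 2^4 · 61^2.
Step 2: Check the mod-4 condition on each prime factor: 2 = 2 (special); 61 ≡ 1 (mod 4), exponent 2.
All primes ≡ 3 (mod 4) appear to even exponent (or don't appear), so by the two-squares theorem n IS expressible as a sum of two squares.
Step 3: Build a representation. Group n = k² · m with k = 4 and m = 61 · 61 = 3721 (a product of primes ≡ 1 (mod 4)); a representation of m scales to one of n via (k·x)² + (k·y)² = k²(x² + y²). Each prime p ≡ 1 (mod 4) is itself a sum of two squares; find a² by testing p − a² for a perfect square:
  61: 61 − 1² = 60, 61 − 2² = 57, 61 − 3² = 52, 61 − 4² = 45, 61 − 5² = 36 = 6² ⇒ 61 = 5² + 6².
  Combine using the Brahmagupta–Fibonacci identity (a² + b²)(c² + d²) = (ac − bd)² + (ad + bc)² = (ac + bd)² + (ad − bc)²:
  61 · 61 = 3721: from (5² + 6²)(5² + 6²), take (5·5 − 6·6, 5·6 + 6·5) = (25 − 36, 30 + 30) = (-11, 60); dropping signs (only squares matter) gives (11, 60); check 11² + 60² = 121 + 3600 = 3721 ✓.
  Scale by k = 4: (4·11, 4·60) = (44, 240).
Step 4: Order so x ≤ y and verify: 44² + 240² = 1936 + 57600 = 59536 = n. ✓

n = 59536 = 44² + 240² (one valid representation with x ≤ y).


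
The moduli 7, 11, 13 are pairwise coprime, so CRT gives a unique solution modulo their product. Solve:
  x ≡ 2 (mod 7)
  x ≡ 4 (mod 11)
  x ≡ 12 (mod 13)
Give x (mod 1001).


Moduli 7, 11, 13 are pairwise coprime; by CRT there is a unique solution modulo M = 7 · 11 · 13 = 1001.
Solve pairwise, accumulating the modulus:
  Start with x ≡ 2 (mod 7).
  Combine with x ≡ 4 (mod 11): since gcd(7, 11) = 1, we get a unique residue mod 77.
    Write x = 2 + 7·t and substitute into x ≡ 4 (mod 11): 7·t ≡ 4 − 2 = 2 (mod 11).
    The inverse of 7 mod 11 is 8 (since 7·8 = 56 = 5·11 + 1), so t ≡ 8·2 = 16 ≡ 5 (mod 11).
    Then x = 2 + 7·5 = 37, valid modulo lcm(7, 11) = 77: x ≡ 37 (mod 77).
  Combine with x ≡ 12 (mod 13): since gcd(77, 13) = 1, we get a unique residue mod 1001.
    Write x = 37 + 77·t and substitute into x ≡ 12 (mod 13): 77·t ≡ 12 − 37 = -25 (mod 13).
    Reduce coefficients mod 13: 12·t ≡ 1 (mod 13).
    The inverse of 12 mod 13 is 12 (since 12·12 = 144 = 11·13 + 1), so t ≡ 12·1 = 12 ≡ 12 (mod 13).
    Then x = 37 + 77·12 = 961, valid modulo lcm(77, 13) = 1001: x ≡ 961 (mod 1001).
Verify: 961 mod 7 = 2 ✓, 961 mod 11 = 4 ✓, 961 mod 13 = 12 ✓.

x ≡ 961 (mod 1001).


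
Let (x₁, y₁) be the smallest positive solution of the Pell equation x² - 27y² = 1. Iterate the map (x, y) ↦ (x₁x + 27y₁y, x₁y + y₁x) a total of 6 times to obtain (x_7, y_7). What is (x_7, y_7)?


Step 1: Find the fundamental solution (x₁, y₁) of x² - 27y² = 1.
  Expand √27 as a continued fraction. a₀ = ⌊√27⌋ = 5; iterate m_{k+1} = d_k·a_k − m_k, d_{k+1} = (27 − m_{k+1}²)/d_k, a_{k+1} = ⌊(a₀ + m_{k+1})/d_{k+1}⌋ (starting m₀ = 0, d₀ = 1), with convergents p_k = a_k·p_{k-1} + p_{k-2}, q_k = a_k·q_{k-1} + q_{k-2} (p₋₁ = 1, q₋₁ = 0):
  k = 0: a₀ = 5; p₀/q₀ = 5/1; p₀² − 27·q₀² = 25 − 27 = -2.
  k = 1: m = 5, d = 2, a = ⌊(5 + 5)/2⌋ = 5; p/q = (5·5 + 1)/(5·1 + 0) = 26/5; p² − 27·q² = 676 − 675 = 1.
  The first convergent with p² − 27·q² = 1 gives the fundamental solution (x₁, y₁) = (26, 5).
Step 2: Apply the recurrence (x_{n+1}, y_{n+1}) = (x₁x_n + 27y₁y_n, x₁y_n + y₁x_n) repeatedly.
  From (x_1, y_1) = (26, 5): x_2 = 26·26 + 27·5·5 = 1351; y_2 = 26·5 + 5·26 = 260.
  From (x_2, y_2) = (1351, 260): x_3 = 26·1351 + 27·5·260 = 70226; y_3 = 26·260 + 5·1351 = 13515.
  From (x_3, y_3) = (70226, 13515): x_4 = 26·70226 + 27·5·13515 = 3650401; y_4 = 26·13515 + 5·70226 = 702520.
  From (x_4, y_4) = (3650401, 702520): x_5 = 26·3650401 + 27·5·702520 = 189750626; y_5 = 26·702520 + 5·3650401 = 36517525.
  From (x_5, y_5) = (189750626, 36517525): x_6 = 26·189750626 + 27·5·36517525 = 9863382151; y_6 = 26·36517525 + 5·189750626 = 1898208780.
  From (x_6, y_6) = (9863382151, 1898208780): x_7 = 26·9863382151 + 27·5·1898208780 = 512706121226; y_7 = 26·1898208780 + 5·9863382151 = 98670339035.
Step 3: Verify x_7² - 27·y_7² = 262867566742609807743076 - 262867566742609807743075 = 1 (should be 1). ✓

(x_1, y_1) = (26, 5); (x_7, y_7) = (512706121226, 98670339035).


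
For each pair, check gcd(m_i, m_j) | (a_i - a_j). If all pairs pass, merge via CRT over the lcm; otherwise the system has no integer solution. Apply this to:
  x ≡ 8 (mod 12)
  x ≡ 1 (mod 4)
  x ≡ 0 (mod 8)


Moduli 12, 4, 8 are not pairwise coprime, so CRT works modulo lcm(m_i) when all pairwise compatibility conditions hold.
Pairwise compatibility: gcd(m_i, m_j) must divide a_i - a_j for every pair.
Merge one congruence at a time:
  Start: x ≡ 8 (mod 12).
  Combine with x ≡ 1 (mod 4): gcd(12, 4) = 4, and 1 - 8 = -7 is NOT divisible by 4.
    ⇒ system is inconsistent (no integer solution).

No solution (the system is inconsistent).


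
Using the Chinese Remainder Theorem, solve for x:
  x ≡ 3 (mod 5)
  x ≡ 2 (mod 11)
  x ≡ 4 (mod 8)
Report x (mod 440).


Moduli 5, 11, 8 are pairwise coprime; by CRT there is a unique solution modulo M = 5 · 11 · 8 = 440.
Solve pairwise, accumulating the modulus:
  Start with x ≡ 3 (mod 5).
  Combine with x ≡ 2 (mod 11): since gcd(5, 11) = 1, we get a unique residue mod 55.
    Write x = 3 + 5·t and substitute into x ≡ 2 (mod 11): 5·t ≡ 2 − 3 = -1 (mod 11).
    Reduce coefficients mod 11: 5·t ≡ 10 (mod 11).
    The inverse of 5 mod 11 is 9 (since 5·9 = 45 = 4·11 + 1), so t ≡ 9·10 = 90 ≡ 2 (mod 11).
    Then x = 3 + 5·2 = 13, valid modulo lcm(5, 11) = 55: x ≡ 13 (mod 55).
  Combine with x ≡ 4 (mod 8): since gcd(55, 8) = 1, we get a unique residue mod 440.
    Write x = 13 + 55·t and substitute into x ≡ 4 (mod 8): 55·t ≡ 4 − 13 = -9 (mod 8).
    Reduce coefficients mod 8: 7·t ≡ 7 (mod 8).
    The inverse of 7 mod 8 is 7 (since 7·7 = 49 = 6·8 + 1), so t ≡ 7·7 = 49 ≡ 1 (mod 8).
    Then x = 13 + 55·1 = 68, valid modulo lcm(55, 8) = 440: x ≡ 68 (mod 440).
Verify: 68 mod 5 = 3 ✓, 68 mod 11 = 2 ✓, 68 mod 8 = 4 ✓.

x ≡ 68 (mod 440).


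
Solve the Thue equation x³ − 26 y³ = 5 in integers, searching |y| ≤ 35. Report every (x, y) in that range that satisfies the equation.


The equation is x³ - 26y³ = 5. For fixed y, x³ = 26·y³ + 5, so a solution requires the RHS to be a perfect cube.
Strategy: iterate y from -35 to 35, compute RHS = 26·y³ + 5, and check whether it is a (positive or negative) perfect cube.
Check small values of y:
  y = 0: RHS = 5 is not a perfect cube.
  y = 1: RHS = 31 is not a perfect cube.
  y = -1: RHS = -21 is not a perfect cube.
  y = 2: RHS = 213 is not a perfect cube.
  y = -2: RHS = -203 is not a perfect cube.
  y = 3: RHS = 707 is not a perfect cube.
  y = -3: RHS = -697 is not a perfect cube.
Continuing the search up to |y| = 35 finds no solutions either.
No (x, y) in the scanned range satisfies the equation.

No integer solutions with |y| ≤ 35.


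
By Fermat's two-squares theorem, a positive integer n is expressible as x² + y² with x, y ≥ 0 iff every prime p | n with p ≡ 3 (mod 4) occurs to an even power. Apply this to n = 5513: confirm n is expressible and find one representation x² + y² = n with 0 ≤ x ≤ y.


Step 1: Factor n = 5513 = 37 · 149.
Step 2: Check the mod-4 condition on each prime factor: 37 ≡ 1 (mod 4), exponent 1; 149 ≡ 1 (mod 4), exponent 1.
All primes ≡ 3 (mod 4) appear to even exponent (or don't appear), so by the two-squares theorem n IS expressible as a sum of two squares.
Step 3: Build a representation. Here n = 37 · 149 is a product of primes ≡ 1 (mod 4). Each prime p ≡ 1 (mod 4) is itself a sum of two squares; find a² by testing p − a² for a perfect square:
  37: 37 − 1² = 36 = 6² ⇒ 37 = 1² + 6².
  149: 149 − 1² = 148, 149 − 2² = 145, 149 − 3² = 140, 149 − 4² = 133, 149 − 5² = 124, 149 − 6² = 113, 149 − 7² = 100 = 10² ⇒ 149 = 7² + 10².
  Combine using the Brahmagupta–Fibonacci identity (a² + b²)(c² + d²) = (ac − bd)² + (ad + bc)² = (ac + bd)² + (ad − bc)²:
  37 · 149 = 5513: from (1² + 6²)(7² + 10²), take (1·7 − 6·10, 1·10 + 6·7) = (7 − 60, 10 + 42) = (-53, 52); dropping signs (only squares matter) gives (53, 52); check 53² + 52² = 2809 + 2704 = 5513 ✓.
Step 4: Order so x ≤ y and verify: 52² + 53² = 2704 + 2809 = 5513 = n. ✓

n = 5513 = 52² + 53² (one valid representation with x ≤ y).


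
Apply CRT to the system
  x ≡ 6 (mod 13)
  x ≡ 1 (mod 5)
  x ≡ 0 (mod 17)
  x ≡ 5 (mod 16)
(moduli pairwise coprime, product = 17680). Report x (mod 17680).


Product of moduli M = 13 · 5 · 17 · 16 = 17680.
Merge one congruence at a time:
  Start: x ≡ 6 (mod 13).
  Combine with x ≡ 1 (mod 5); new modulus lcm = 65.
    Write x = 6 + 13·t and substitute into x ≡ 1 (mod 5): 13·t ≡ 1 − 6 = -5 (mod 5).
    Reduce coefficients mod 5: 3·t ≡ 0 (mod 5).
    The inverse of 3 mod 5 is 2 (since 3·2 = 6 = 1·5 + 1), so t ≡ 2·0 = 0 ≡ 0 (mod 5).
    Then x = 6 + 13·0 = 6, valid modulo lcm(13, 5) = 65: x ≡ 6 (mod 65).
  Combine with x ≡ 0 (mod 17); new modulus lcm = 1105.
    Write x = 6 + 65·t and substitute into x ≡ 0 (mod 17): 65·t ≡ 0 − 6 = -6 (mod 17).
    Reduce coefficients mod 17: 14·t ≡ 11 (mod 17).
    The inverse of 14 mod 17 is 11 (since 14·11 = 154 = 9·17 + 1), so t ≡ 11·11 = 121 ≡ 2 (mod 17).
    Then x = 6 + 65·2 = 136, valid modulo lcm(65, 17) = 1105: x ≡ 136 (mod 1105).
  Combine with x ≡ 5 (mod 16); new modulus lcm = 17680.
    Write x = 136 + 1105·t and substitute into x ≡ 5 (mod 16): 1105·t ≡ 5 − 136 = -131 (mod 16).
    Reduce coefficients mod 16: 1·t ≡ 13 (mod 16).
    So t ≡ 13 (mod 16).
    Then x = 136 + 1105·13 = 14501, valid modulo lcm(1105, 16) = 17680: x ≡ 14501 (mod 17680).
Verify against each original: 14501 mod 13 = 6, 14501 mod 5 = 1, 14501 mod 17 = 0, 14501 mod 16 = 5.

x ≡ 14501 (mod 17680).


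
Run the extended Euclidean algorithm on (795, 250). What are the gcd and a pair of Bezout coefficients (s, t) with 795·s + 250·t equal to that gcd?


Euclidean algorithm on (795, 250) — divide until remainder is 0:
  795 = 3 · 250 + 45
  250 = 5 · 45 + 25
  45 = 1 · 25 + 20
  25 = 1 · 20 + 5
  20 = 4 · 5 + 0
gcd(795, 250) = 5.
Track Bezout coefficients alongside the remainders: start with r₀ = 795 = a·1 + b·0 (s = 1, t = 0) and r₁ = 250 = a·0 + b·1 (s = 0, t = 1); each new remainder r_{k+1} = r_{k-1} − q_k·r_k inherits s_{k+1} = s_{k-1} − q_k·s_k, t_{k+1} = t_{k-1} − q_k·t_k, so r_k = a·s_k + b·t_k at every step:
  q = 3: r = 45, s = 1 − 3·0 = 1, t = 0 − 3·1 = -3  (check: 795·1 + 250·(-3) = 45)
  q = 5: r = 25, s = 0 − 5·1 = -5, t = 1 − 5·(-3) = 16  (check: 795·(-5) + 250·16 = 25)
  q = 1: r = 20, s = 1 − 1·(-5) = 6, t = -3 − 1·16 = -19  (check: 795·6 + 250·(-19) = 20)
  q = 1: r = 5, s = -5 − 1·6 = -11, t = 16 − 1·(-19) = 35  (check: 795·(-11) + 250·35 = 5)
The row with r = 5 (the gcd) gives the Bezout coefficients s = -11, t = 35.
Result: 795 · (-11) + 250 · (35) = 5.

gcd(795, 250) = 5; s = -11, t = 35 (check: 795·(-11) + 250·35 = 5).


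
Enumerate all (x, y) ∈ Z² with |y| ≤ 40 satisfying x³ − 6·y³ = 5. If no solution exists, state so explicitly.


The equation is x³ - 6y³ = 5. For fixed y, x³ = 6·y³ + 5, so a solution requires the RHS to be a perfect cube.
Strategy: iterate y from -40 to 40, compute RHS = 6·y³ + 5, and check whether it is a (positive or negative) perfect cube.
Check small values of y:
  y = 0: RHS = 5 is not a perfect cube.
  y = 1: RHS = 11 is not a perfect cube.
  y = -1: RHS = -1 = (-1)³ ⇒ x = -1 works.
  y = 2: RHS = 53 is not a perfect cube.
  y = -2: RHS = -43 is not a perfect cube.
  y = 3: RHS = 167 is not a perfect cube.
  y = -3: RHS = -157 is not a perfect cube.
Continuing the search up to |y| = 40 finds no further solutions beyond those listed.
Collected solutions: (-1, -1).

Solutions (with |y| ≤ 40): (-1, -1).


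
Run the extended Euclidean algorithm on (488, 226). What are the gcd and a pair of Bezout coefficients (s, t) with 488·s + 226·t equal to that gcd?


Euclidean algorithm on (488, 226) — divide until remainder is 0:
  488 = 2 · 226 + 36
  226 = 6 · 36 + 10
  36 = 3 · 10 + 6
  10 = 1 · 6 + 4
  6 = 1 · 4 + 2
  4 = 2 · 2 + 0
gcd(488, 226) = 2.
Track Bezout coefficients alongside the remainders: start with r₀ = 488 = a·1 + b·0 (s = 1, t = 0) and r₁ = 226 = a·0 + b·1 (s = 0, t = 1); each new remainder r_{k+1} = r_{k-1} − q_k·r_k inherits s_{k+1} = s_{k-1} − q_k·s_k, t_{k+1} = t_{k-1} − q_k·t_k, so r_k = a·s_k + b·t_k at every step:
  q = 2: r = 36, s = 1 − 2·0 = 1, t = 0 − 2·1 = -2  (check: 488·1 + 226·(-2) = 36)
  q = 6: r = 10, s = 0 − 6·1 = -6, t = 1 − 6·(-2) = 13  (check: 488·(-6) + 226·13 = 10)
  q = 3: r = 6, s = 1 − 3·(-6) = 19, t = -2 − 3·13 = -41  (check: 488·19 + 226·(-41) = 6)
  q = 1: r = 4, s = -6 − 1·19 = -25, t = 13 − 1·(-41) = 54  (check: 488·(-25) + 226·54 = 4)
  q = 1: r = 2, s = 19 − 1·(-25) = 44, t = -41 − 1·54 = -95  (check: 488·44 + 226·(-95) = 2)
The row with r = 2 (the gcd) gives the Bezout coefficients s = 44, t = -95.
Result: 488 · (44) + 226 · (-95) = 2.

gcd(488, 226) = 2; s = 44, t = -95 (check: 488·44 + 226·(-95) = 2).


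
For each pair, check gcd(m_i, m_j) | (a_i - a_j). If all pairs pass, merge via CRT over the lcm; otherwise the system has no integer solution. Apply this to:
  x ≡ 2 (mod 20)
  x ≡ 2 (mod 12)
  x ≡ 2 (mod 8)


Moduli 20, 12, 8 are not pairwise coprime, so CRT works modulo lcm(m_i) when all pairwise compatibility conditions hold.
Pairwise compatibility: gcd(m_i, m_j) must divide a_i - a_j for every pair.
Merge one congruence at a time:
  Start: x ≡ 2 (mod 20).
  Combine with x ≡ 2 (mod 12): gcd(20, 12) = 4; 2 - 2 = 0, which IS divisible by 4, so compatible.
    Write x = 2 + 20·t and substitute into x ≡ 2 (mod 12): 20·t ≡ 2 − 2 = 0 (mod 12).
    Divide the congruence (and modulus) by g = 4: 5·t ≡ 0 (mod 3).
    Reduce coefficients mod 3: 2·t ≡ 0 (mod 3).
    The inverse of 2 mod 3 is 2 (since 2·2 = 4 = 1·3 + 1), so t ≡ 2·0 = 0 ≡ 0 (mod 3).
    Then x = 2 + 20·0 = 2, valid modulo lcm(20, 12) = 60: x ≡ 2 (mod 60).
  Combine with x ≡ 2 (mod 8): gcd(60, 8) = 4; 2 - 2 = 0, which IS divisible by 4, so compatible.
    Write x = 2 + 60·t and substitute into x ≡ 2 (mod 8): 60·t ≡ 2 − 2 = 0 (mod 8).
    Divide the congruence (and modulus) by g = 4: 15·t ≡ 0 (mod 2).
    Reduce coefficients mod 2: 1·t ≡ 0 (mod 2).
    So t ≡ 0 (mod 2).
    Then x = 2 + 60·0 = 2, valid modulo lcm(60, 8) = 120: x ≡ 2 (mod 120).
Verify: 2 mod 20 = 2, 2 mod 12 = 2, 2 mod 8 = 2.

x ≡ 2 (mod 120).


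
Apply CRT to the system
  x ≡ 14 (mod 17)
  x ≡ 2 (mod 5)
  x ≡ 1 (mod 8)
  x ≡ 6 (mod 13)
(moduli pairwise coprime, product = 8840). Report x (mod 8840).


Product of moduli M = 17 · 5 · 8 · 13 = 8840.
Merge one congruence at a time:
  Start: x ≡ 14 (mod 17).
  Combine with x ≡ 2 (mod 5); new modulus lcm = 85.
    Write x = 14 + 17·t and substitute into x ≡ 2 (mod 5): 17·t ≡ 2 − 14 = -12 (mod 5).
    Reduce coefficients mod 5: 2·t ≡ 3 (mod 5).
    The inverse of 2 mod 5 is 3 (since 2·3 = 6 = 1·5 + 1), so t ≡ 3·3 = 9 ≡ 4 (mod 5).
    Then x = 14 + 17·4 = 82, valid modulo lcm(17, 5) = 85: x ≡ 82 (mod 85).
  Combine with x ≡ 1 (mod 8); new modulus lcm = 680.
    Write x = 82 + 85·t and substitute into x ≡ 1 (mod 8): 85·t ≡ 1 − 82 = -81 (mod 8).
    Reduce coefficients mod 8: 5·t ≡ 7 (mod 8).
    The inverse of 5 mod 8 is 5 (since 5·5 = 25 = 3·8 + 1), so t ≡ 5·7 = 35 ≡ 3 (mod 8).
    Then x = 82 + 85·3 = 337, valid modulo lcm(85, 8) = 680: x ≡ 337 (mod 680).
  Combine with x ≡ 6 (mod 13); new modulus lcm = 8840.
    Write x = 337 + 680·t and substitute into x ≡ 6 (mod 13): 680·t ≡ 6 − 337 = -331 (mod 13).
    Reduce coefficients mod 13: 4·t ≡ 7 (mod 13).
    The inverse of 4 mod 13 is 10 (since 4·10 = 40 = 3·13 + 1), so t ≡ 10·7 = 70 ≡ 5 (mod 13).
    Then x = 337 + 680·5 = 3737, valid modulo lcm(680, 13) = 8840: x ≡ 3737 (mod 8840).
Verify against each original: 3737 mod 17 = 14, 3737 mod 5 = 2, 3737 mod 8 = 1, 3737 mod 13 = 6.

x ≡ 3737 (mod 8840).


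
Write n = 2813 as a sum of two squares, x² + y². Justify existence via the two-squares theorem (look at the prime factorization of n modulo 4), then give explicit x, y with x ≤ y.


Step 1: Factor n = 2813 = 29 · 97.
Step 2: Check the mod-4 condition on each prime factor: 29 ≡ 1 (mod 4), exponent 1; 97 ≡ 1 (mod 4), exponent 1.
All primes ≡ 3 (mod 4) appear to even exponent (or don't appear), so by the two-squares theorem n IS expressible as a sum of two squares.
Step 3: Build a representation. Here n = 29 · 97 is a product of primes ≡ 1 (mod 4). Each prime p ≡ 1 (mod 4) is itself a sum of two squares; find a² by testing p − a² for a perfect square:
  29: 29 − 1² = 28, 29 − 2² = 25 = 5² ⇒ 29 = 2² + 5².
  97: 97 − 1² = 96, 97 − 2² = 93, 97 − 3² = 88, 97 − 4² = 81 = 9² ⇒ 97 = 4² + 9².
  Combine using the Brahmagupta–Fibonacci identity (a² + b²)(c² + d²) = (ac − bd)² + (ad + bc)² = (ac + bd)² + (ad − bc)²:
  29 · 97 = 2813: from (2² + 5²)(4² + 9²), take (2·4 − 5·9, 2·9 + 5·4) = (8 − 45, 18 + 20) = (-37, 38); dropping signs (only squares matter) gives (37, 38); check 37² + 38² = 1369 + 1444 = 2813 ✓.
Step 4: Order so x ≤ y and verify: 37² + 38² = 1369 + 1444 = 2813 = n. ✓

n = 2813 = 37² + 38² (one valid representation with x ≤ y).


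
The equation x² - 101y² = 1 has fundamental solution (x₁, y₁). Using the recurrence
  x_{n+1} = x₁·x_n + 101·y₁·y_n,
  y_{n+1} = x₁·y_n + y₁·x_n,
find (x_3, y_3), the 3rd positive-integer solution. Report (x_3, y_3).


Step 1: Find the fundamental solution (x₁, y₁) of x² - 101y² = 1.
  Expand √101 as a continued fraction. a₀ = ⌊√101⌋ = 10; iterate m_{k+1} = d_k·a_k − m_k, d_{k+1} = (101 − m_{k+1}²)/d_k, a_{k+1} = ⌊(a₀ + m_{k+1})/d_{k+1}⌋ (starting m₀ = 0, d₀ = 1), with convergents p_k = a_k·p_{k-1} + p_{k-2}, q_k = a_k·q_{k-1} + q_{k-2} (p₋₁ = 1, q₋₁ = 0):
  k = 0: a₀ = 10; p₀/q₀ = 10/1; p₀² − 101·q₀² = 100 − 101 = -1.
  k = 1: m = 10, d = 1, a = ⌊(10 + 10)/1⌋ = 20; p/q = (20·10 + 1)/(20·1 + 0) = 201/20; p² − 101·q² = 40401 − 40400 = 1.
  The first convergent with p² − 101·q² = 1 gives the fundamental solution (x₁, y₁) = (201, 20).
Step 2: Apply the recurrence (x_{n+1}, y_{n+1}) = (x₁x_n + 101y₁y_n, x₁y_n + y₁x_n) repeatedly.
  From (x_1, y_1) = (201, 20): x_2 = 201·201 + 101·20·20 = 80801; y_2 = 201·20 + 20·201 = 8040.
  From (x_2, y_2) = (80801, 8040): x_3 = 201·80801 + 101·20·8040 = 32481801; y_3 = 201·8040 + 20·80801 = 3232060.
Step 3: Verify x_3² - 101·y_3² = 1055067396203601 - 1055067396203600 = 1 (should be 1). ✓

(x_1, y_1) = (201, 20); (x_3, y_3) = (32481801, 3232060).


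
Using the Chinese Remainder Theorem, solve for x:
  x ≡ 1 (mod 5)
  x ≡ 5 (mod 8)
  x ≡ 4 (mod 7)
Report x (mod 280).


Moduli 5, 8, 7 are pairwise coprime; by CRT there is a unique solution modulo M = 5 · 8 · 7 = 280.
Solve pairwise, accumulating the modulus:
  Start with x ≡ 1 (mod 5).
  Combine with x ≡ 5 (mod 8): since gcd(5, 8) = 1, we get a unique residue mod 40.
    Write x = 1 + 5·t and substitute into x ≡ 5 (mod 8): 5·t ≡ 5 − 1 = 4 (mod 8).
    The inverse of 5 mod 8 is 5 (since 5·5 = 25 = 3·8 + 1), so t ≡ 5·4 = 20 ≡ 4 (mod 8).
    Then x = 1 + 5·4 = 21, valid modulo lcm(5, 8) = 40: x ≡ 21 (mod 40).
  Combine with x ≡ 4 (mod 7): since gcd(40, 7) = 1, we get a unique residue mod 280.
    Write x = 21 + 40·t and substitute into x ≡ 4 (mod 7): 40·t ≡ 4 − 21 = -17 (mod 7).
    Reduce coefficients mod 7: 5·t ≡ 4 (mod 7).
    The inverse of 5 mod 7 is 3 (since 5·3 = 15 = 2·7 + 1), so t ≡ 3·4 = 12 ≡ 5 (mod 7).
    Then x = 21 + 40·5 = 221, valid modulo lcm(40, 7) = 280: x ≡ 221 (mod 280).
Verify: 221 mod 5 = 1 ✓, 221 mod 8 = 5 ✓, 221 mod 7 = 4 ✓.

x ≡ 221 (mod 280).


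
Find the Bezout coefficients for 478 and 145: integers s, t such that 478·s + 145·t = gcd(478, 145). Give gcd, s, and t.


Euclidean algorithm on (478, 145) — divide until remainder is 0:
  478 = 3 · 145 + 43
  145 = 3 · 43 + 16
  43 = 2 · 16 + 11
  16 = 1 · 11 + 5
  11 = 2 · 5 + 1
  5 = 5 · 1 + 0
gcd(478, 145) = 1.
Track Bezout coefficients alongside the remainders: start with r₀ = 478 = a·1 + b·0 (s = 1, t = 0) and r₁ = 145 = a·0 + b·1 (s = 0, t = 1); each new remainder r_{k+1} = r_{k-1} − q_k·r_k inherits s_{k+1} = s_{k-1} − q_k·s_k, t_{k+1} = t_{k-1} − q_k·t_k, so r_k = a·s_k + b·t_k at every step:
  q = 3: r = 43, s = 1 − 3·0 = 1, t = 0 − 3·1 = -3  (check: 478·1 + 145·(-3) = 43)
  q = 3: r = 16, s = 0 − 3·1 = -3, t = 1 − 3·(-3) = 10  (check: 478·(-3) + 145·10 = 16)
  q = 2: r = 11, s = 1 − 2·(-3) = 7, t = -3 − 2·10 = -23  (check: 478·7 + 145·(-23) = 11)
  q = 1: r = 5, s = -3 − 1·7 = -10, t = 10 − 1·(-23) = 33  (check: 478·(-10) + 145·33 = 5)
  q = 2: r = 1, s = 7 − 2·(-10) = 27, t = -23 − 2·33 = -89  (check: 478·27 + 145·(-89) = 1)
The row with r = 1 (the gcd) gives the Bezout coefficients s = 27, t = -89.
Result: 478 · (27) + 145 · (-89) = 1.

gcd(478, 145) = 1; s = 27, t = -89 (check: 478·27 + 145·(-89) = 1).


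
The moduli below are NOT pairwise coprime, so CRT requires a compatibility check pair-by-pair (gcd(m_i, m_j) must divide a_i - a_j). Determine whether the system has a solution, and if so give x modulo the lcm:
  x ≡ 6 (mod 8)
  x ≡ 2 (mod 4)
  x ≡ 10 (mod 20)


Moduli 8, 4, 20 are not pairwise coprime, so CRT works modulo lcm(m_i) when all pairwise compatibility conditions hold.
Pairwise compatibility: gcd(m_i, m_j) must divide a_i - a_j for every pair.
Merge one congruence at a time:
  Start: x ≡ 6 (mod 8).
  Combine with x ≡ 2 (mod 4): gcd(8, 4) = 4; 2 - 6 = -4, which IS divisible by 4, so compatible.
    Write x = 6 + 8·t and substitute into x ≡ 2 (mod 4): 8·t ≡ 2 − 6 = -4 (mod 4).
    Divide the congruence (and modulus) by g = 4: 2·t ≡ -1 (mod 1).
    Modulo 1 every t works; take t = 0.
    Then x = 6 + 8·0 = 6, valid modulo lcm(8, 4) = 8: x ≡ 6 (mod 8).
  Combine with x ≡ 10 (mod 20): gcd(8, 20) = 4; 10 - 6 = 4, which IS divisible by 4, so compatible.
    Write x = 6 + 8·t and substitute into x ≡ 10 (mod 20): 8·t ≡ 10 − 6 = 4 (mod 20).
    Divide the congruence (and modulus) by g = 4: 2·t ≡ 1 (mod 5).
    The inverse of 2 mod 5 is 3 (since 2·3 = 6 = 1·5 + 1), so t ≡ 3·1 = 3 ≡ 3 (mod 5).
    Then x = 6 + 8·3 = 30, valid modulo lcm(8, 20) = 40: x ≡ 30 (mod 40).
Verify: 30 mod 8 = 6, 30 mod 4 = 2, 30 mod 20 = 10.

x ≡ 30 (mod 40).


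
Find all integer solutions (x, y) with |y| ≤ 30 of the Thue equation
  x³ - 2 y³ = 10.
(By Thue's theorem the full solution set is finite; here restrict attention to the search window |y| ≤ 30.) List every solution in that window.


The equation is x³ - 2y³ = 10. For fixed y, x³ = 2·y³ + 10, so a solution requires the RHS to be a perfect cube.
Strategy: iterate y from -30 to 30, compute RHS = 2·y³ + 10, and check whether it is a (positive or negative) perfect cube.
Check small values of y:
  y = 0: RHS = 10 is not a perfect cube.
  y = 1: RHS = 12 is not a perfect cube.
  y = -1: RHS = 8 = (2)³ ⇒ x = 2 works.
  y = 2: RHS = 26 is not a perfect cube.
  y = -2: RHS = -6 is not a perfect cube.
  y = 3: RHS = 64 = (4)³ ⇒ x = 4 works.
  y = -3: RHS = -44 is not a perfect cube.
Continuing the search up to |y| = 30 finds no further solutions beyond those listed.
Collected solutions: (2, -1), (4, 3).

Solutions (with |y| ≤ 30): (2, -1), (4, 3).


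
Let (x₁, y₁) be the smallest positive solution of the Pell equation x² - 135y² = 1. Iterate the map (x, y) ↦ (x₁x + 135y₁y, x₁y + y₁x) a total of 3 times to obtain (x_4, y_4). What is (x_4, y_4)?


Step 1: Find the fundamental solution (x₁, y₁) of x² - 135y² = 1.
  Expand √135 as a continued fraction. a₀ = ⌊√135⌋ = 11; iterate m_{k+1} = d_k·a_k − m_k, d_{k+1} = (135 − m_{k+1}²)/d_k, a_{k+1} = ⌊(a₀ + m_{k+1})/d_{k+1}⌋ (starting m₀ = 0, d₀ = 1), with convergents p_k = a_k·p_{k-1} + p_{k-2}, q_k = a_k·q_{k-1} + q_{k-2} (p₋₁ = 1, q₋₁ = 0):
  k = 0: a₀ = 11; p₀/q₀ = 11/1; p₀² − 135·q₀² = 121 − 135 = -14.
  k = 1: m = 11, d = 14, a = ⌊(11 + 11)/14⌋ = 1; p/q = (1·11 + 1)/(1·1 + 0) = 12/1; p² − 135·q² = 144 − 135 = 9.
  k = 2: m = 3, d = 9, a = ⌊(11 + 3)/9⌋ = 1; p/q = (1·12 + 11)/(1·1 + 1) = 23/2; p² − 135·q² = 529 − 540 = -11.
  k = 3: m = 6, d = 11, a = ⌊(11 + 6)/11⌋ = 1; p/q = (1·23 + 12)/(1·2 + 1) = 35/3; p² − 135·q² = 1225 − 1215 = 10.
  k = 4: m = 5, d = 10, a = ⌊(11 + 5)/10⌋ = 1; p/q = (1·35 + 23)/(1·3 + 2) = 58/5; p² − 135·q² = 3364 − 3375 = -11.
  k = 5: m = 5, d = 11, a = ⌊(11 + 5)/11⌋ = 1; p/q = (1·58 + 35)/(1·5 + 3) = 93/8; p² − 135·q² = 8649 − 8640 = 9.
  k = 6: m = 6, d = 9, a = ⌊(11 + 6)/9⌋ = 1; p/q = (1·93 + 58)/(1·8 + 5) = 151/13; p² − 135·q² = 22801 − 22815 = -14.
  k = 7: m = 3, d = 14, a = ⌊(11 + 3)/14⌋ = 1; p/q = (1·151 + 93)/(1·13 + 8) = 244/21; p² − 135·q² = 59536 − 59535 = 1.
  The first convergent with p² − 135·q² = 1 gives the fundamental solution (x₁, y₁) = (244, 21).
Step 2: Apply the recurrence (x_{n+1}, y_{n+1}) = (x₁x_n + 135y₁y_n, x₁y_n + y₁x_n) repeatedly.
  From (x_1, y_1) = (244, 21): x_2 = 244·244 + 135·21·21 = 119071; y_2 = 244·21 + 21·244 = 10248.
  From (x_2, y_2) = (119071, 10248): x_3 = 244·119071 + 135·21·10248 = 58106404; y_3 = 244·10248 + 21·119071 = 5001003.
  From (x_3, y_3) = (58106404, 5001003): x_4 = 244·58106404 + 135·21·5001003 = 28355806081; y_4 = 244·5001003 + 21·58106404 = 2440479216.
Step 3: Verify x_4² - 135·y_4² = 804051738503276578561 - 804051738503276578560 = 1 (should be 1). ✓

(x_1, y_1) = (244, 21); (x_4, y_4) = (28355806081, 2440479216).


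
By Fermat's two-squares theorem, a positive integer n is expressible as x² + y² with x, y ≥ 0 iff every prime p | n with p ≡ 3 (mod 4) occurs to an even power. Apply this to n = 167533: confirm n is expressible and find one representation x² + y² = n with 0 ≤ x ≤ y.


Step 1: Factor n = 167533 = 29 · 53 · 109.
Step 2: Check the mod-4 condition on each prime factor: 29 ≡ 1 (mod 4), exponent 1; 53 ≡ 1 (mod 4), exponent 1; 109 ≡ 1 (mod 4), exponent 1.
All primes ≡ 3 (mod 4) appear to even exponent (or don't appear), so by the two-squares theorem n IS expressible as a sum of two squares.
Step 3: Build a representation. Here n = 29 · 53 · 109 is a product of primes ≡ 1 (mod 4). Each prime p ≡ 1 (mod 4) is itself a sum of two squares; find a² by testing p − a² for a perfect square:
  29: 29 − 1² = 28, 29 − 2² = 25 = 5² ⇒ 29 = 2² + 5².
  53: 53 − 1² = 52, 53 − 2² = 49 = 7² ⇒ 53 = 2² + 7².
  109: 109 − 1² = 108, 109 − 2² = 105, 109 − 3² = 100 = 10² ⇒ 109 = 3² + 10².
  Combine using the Brahmagupta–Fibonacci identity (a² + b²)(c² + d²) = (ac − bd)² + (ad + bc)² = (ac + bd)² + (ad − bc)²:
  29 · 53 = 1537: from (2² + 5²)(2² + 7²), take (2·2 − 5·7, 2·7 + 5·2) = (4 − 35, 14 + 10) = (-31, 24); dropping signs (only squares matter) gives (31, 24); check 31² + 24² = 961 + 576 = 1537 ✓.
  1537 · 109 = 167533: from (31² + 24²)(3² + 10²), take (31·3 − 24·10, 31·10 + 24·3) = (93 − 240, 310 + 72) = (-147, 382); dropping signs (only squares matter) gives (147, 382); check 147² + 382² = 21609 + 145924 = 167533 ✓.
Step 4: Order so x ≤ y and verify: 147² + 382² = 21609 + 145924 = 167533 = n. ✓

n = 167533 = 147² + 382² (one valid representation with x ≤ y).


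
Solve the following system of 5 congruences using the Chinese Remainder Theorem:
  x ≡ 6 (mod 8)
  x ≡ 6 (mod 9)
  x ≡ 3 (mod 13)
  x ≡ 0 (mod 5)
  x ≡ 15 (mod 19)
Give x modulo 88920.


Product of moduli M = 8 · 9 · 13 · 5 · 19 = 88920.
Merge one congruence at a time:
  Start: x ≡ 6 (mod 8).
  Combine with x ≡ 6 (mod 9); new modulus lcm = 72.
    Write x = 6 + 8·t and substitute into x ≡ 6 (mod 9): 8·t ≡ 6 − 6 = 0 (mod 9).
    The inverse of 8 mod 9 is 8 (since 8·8 = 64 = 7·9 + 1), so t ≡ 8·0 = 0 ≡ 0 (mod 9).
    Then x = 6 + 8·0 = 6, valid modulo lcm(8, 9) = 72: x ≡ 6 (mod 72).
  Combine with x ≡ 3 (mod 13); new modulus lcm = 936.
    Write x = 6 + 72·t and substitute into x ≡ 3 (mod 13): 72·t ≡ 3 − 6 = -3 (mod 13).
    Reduce coefficients mod 13: 7·t ≡ 10 (mod 13).
    The inverse of 7 mod 13 is 2 (since 7·2 = 14 = 1·13 + 1), so t ≡ 2·10 = 20 ≡ 7 (mod 13).
    Then x = 6 + 72·7 = 510, valid modulo lcm(72, 13) = 936: x ≡ 510 (mod 936).
  Combine with x ≡ 0 (mod 5); new modulus lcm = 4680.
    Write x = 510 + 936·t and substitute into x ≡ 0 (mod 5): 936·t ≡ 0 − 510 = -510 (mod 5).
    Reduce coefficients mod 5: 1·t ≡ 0 (mod 5).
    So t ≡ 0 (mod 5).
    Then x = 510 + 936·0 = 510, valid modulo lcm(936, 5) = 4680: x ≡ 510 (mod 4680).
  Combine with x ≡ 15 (mod 19); new modulus lcm = 88920.
    Write x = 510 + 4680·t and substitute into x ≡ 15 (mod 19): 4680·t ≡ 15 − 510 = -495 (mod 19).
    Reduce coefficients mod 19: 6·t ≡ 18 (mod 19).
    The inverse of 6 mod 19 is 16 (since 6·16 = 96 = 5·19 + 1), so t ≡ 16·18 = 288 ≡ 3 (mod 19).
    Then x = 510 + 4680·3 = 14550, valid modulo lcm(4680, 19) = 88920: x ≡ 14550 (mod 88920).
Verify against each original: 14550 mod 8 = 6, 14550 mod 9 = 6, 14550 mod 13 = 3, 14550 mod 5 = 0, 14550 mod 19 = 15.

x ≡ 14550 (mod 88920).


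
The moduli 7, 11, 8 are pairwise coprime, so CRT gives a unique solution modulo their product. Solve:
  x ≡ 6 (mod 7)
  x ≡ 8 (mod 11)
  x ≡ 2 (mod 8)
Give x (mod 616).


Moduli 7, 11, 8 are pairwise coprime; by CRT there is a unique solution modulo M = 7 · 11 · 8 = 616.
Solve pairwise, accumulating the modulus:
  Start with x ≡ 6 (mod 7).
  Combine with x ≡ 8 (mod 11): since gcd(7, 11) = 1, we get a unique residue mod 77.
    Write x = 6 + 7·t and substitute into x ≡ 8 (mod 11): 7·t ≡ 8 − 6 = 2 (mod 11).
    The inverse of 7 mod 11 is 8 (since 7·8 = 56 = 5·11 + 1), so t ≡ 8·2 = 16 ≡ 5 (mod 11).
    Then x = 6 + 7·5 = 41, valid modulo lcm(7, 11) = 77: x ≡ 41 (mod 77).
  Combine with x ≡ 2 (mod 8): since gcd(77, 8) = 1, we get a unique residue mod 616.
    Write x = 41 + 77·t and substitute into x ≡ 2 (mod 8): 77·t ≡ 2 − 41 = -39 (mod 8).
    Reduce coefficients mod 8: 5·t ≡ 1 (mod 8).
    The inverse of 5 mod 8 is 5 (since 5·5 = 25 = 3·8 + 1), so t ≡ 5·1 = 5 ≡ 5 (mod 8).
    Then x = 41 + 77·5 = 426, valid modulo lcm(77, 8) = 616: x ≡ 426 (mod 616).
Verify: 426 mod 7 = 6 ✓, 426 mod 11 = 8 ✓, 426 mod 8 = 2 ✓.

x ≡ 426 (mod 616).


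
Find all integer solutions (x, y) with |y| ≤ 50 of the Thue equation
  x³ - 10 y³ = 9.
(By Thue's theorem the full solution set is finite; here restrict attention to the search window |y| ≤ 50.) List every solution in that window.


The equation is x³ - 10y³ = 9. For fixed y, x³ = 10·y³ + 9, so a solution requires the RHS to be a perfect cube.
Strategy: iterate y from -50 to 50, compute RHS = 10·y³ + 9, and check whether it is a (positive or negative) perfect cube.
Check small values of y:
  y = 0: RHS = 9 is not a perfect cube.
  y = 1: RHS = 19 is not a perfect cube.
  y = -1: RHS = -1 = (-1)³ ⇒ x = -1 works.
  y = 2: RHS = 89 is not a perfect cube.
  y = -2: RHS = -71 is not a perfect cube.
  y = 3: RHS = 279 is not a perfect cube.
  y = -3: RHS = -261 is not a perfect cube.
Continuing the search up to |y| = 50 finds no further solutions beyond those listed.
Collected solutions: (-1, -1).

Solutions (with |y| ≤ 50): (-1, -1).


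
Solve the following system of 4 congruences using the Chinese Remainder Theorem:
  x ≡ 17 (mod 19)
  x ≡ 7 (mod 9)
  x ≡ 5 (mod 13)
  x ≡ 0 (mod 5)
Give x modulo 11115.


Product of moduli M = 19 · 9 · 13 · 5 = 11115.
Merge one congruence at a time:
  Start: x ≡ 17 (mod 19).
  Combine with x ≡ 7 (mod 9); new modulus lcm = 171.
    Write x = 17 + 19·t and substitute into x ≡ 7 (mod 9): 19·t ≡ 7 − 17 = -10 (mod 9).
    Reduce coefficients mod 9: 1·t ≡ 8 (mod 9).
    So t ≡ 8 (mod 9).
    Then x = 17 + 19·8 = 169, valid modulo lcm(19, 9) = 171: x ≡ 169 (mod 171).
  Combine with x ≡ 5 (mod 13); new modulus lcm = 2223.
    Write x = 169 + 171·t and substitute into x ≡ 5 (mod 13): 171·t ≡ 5 − 169 = -164 (mod 13).
    Reduce coefficients mod 13: 2·t ≡ 5 (mod 13).
    The inverse of 2 mod 13 is 7 (since 2·7 = 14 = 1·13 + 1), so t ≡ 7·5 = 35 ≡ 9 (mod 13).
    Then x = 169 + 171·9 = 1708, valid modulo lcm(171, 13) = 2223: x ≡ 1708 (mod 2223).
  Combine with x ≡ 0 (mod 5); new modulus lcm = 11115.
    Write x = 1708 + 2223·t and substitute into x ≡ 0 (mod 5): 2223·t ≡ 0 − 1708 = -1708 (mod 5).
    Reduce coefficients mod 5: 3·t ≡ 2 (mod 5).
    The inverse of 3 mod 5 is 2 (since 3·2 = 6 = 1·5 + 1), so t ≡ 2·2 = 4 ≡ 4 (mod 5).
    Then x = 1708 + 2223·4 = 10600, valid modulo lcm(2223, 5) = 11115: x ≡ 10600 (mod 11115).
Verify against each original: 10600 mod 19 = 17, 10600 mod 9 = 7, 10600 mod 13 = 5, 10600 mod 5 = 0.

x ≡ 10600 (mod 11115).


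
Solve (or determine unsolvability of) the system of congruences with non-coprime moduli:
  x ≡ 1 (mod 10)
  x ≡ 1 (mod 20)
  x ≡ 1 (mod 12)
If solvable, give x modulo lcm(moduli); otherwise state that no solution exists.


Moduli 10, 20, 12 are not pairwise coprime, so CRT works modulo lcm(m_i) when all pairwise compatibility conditions hold.
Pairwise compatibility: gcd(m_i, m_j) must divide a_i - a_j for every pair.
Merge one congruence at a time:
  Start: x ≡ 1 (mod 10).
  Combine with x ≡ 1 (mod 20): gcd(10, 20) = 10; 1 - 1 = 0, which IS divisible by 10, so compatible.
    Write x = 1 + 10·t and substitute into x ≡ 1 (mod 20): 10·t ≡ 1 − 1 = 0 (mod 20).
    Divide the congruence (and modulus) by g = 10: 1·t ≡ 0 (mod 2).
    So t ≡ 0 (mod 2).
    Then x = 1 + 10·0 = 1, valid modulo lcm(10, 20) = 20: x ≡ 1 (mod 20).
  Combine with x ≡ 1 (mod 12): gcd(20, 12) = 4; 1 - 1 = 0, which IS divisible by 4, so compatible.
    Write x = 1 + 20·t and substitute into x ≡ 1 (mod 12): 20·t ≡ 1 − 1 = 0 (mod 12).
    Divide the congruence (and modulus) by g = 4: 5·t ≡ 0 (mod 3).
    Reduce coefficients mod 3: 2·t ≡ 0 (mod 3).
    The inverse of 2 mod 3 is 2 (since 2·2 = 4 = 1·3 + 1), so t ≡ 2·0 = 0 ≡ 0 (mod 3).
    Then x = 1 + 20·0 = 1, valid modulo lcm(20, 12) = 60: x ≡ 1 (mod 60).
Verify: 1 mod 10 = 1, 1 mod 20 = 1, 1 mod 12 = 1.

x ≡ 1 (mod 60).


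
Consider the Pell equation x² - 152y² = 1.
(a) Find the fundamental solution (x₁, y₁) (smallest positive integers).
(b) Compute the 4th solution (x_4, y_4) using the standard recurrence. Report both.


Step 1: Find the fundamental solution (x₁, y₁) of x² - 152y² = 1.
  Expand √152 as a continued fraction. a₀ = ⌊√152⌋ = 12; iterate m_{k+1} = d_k·a_k − m_k, d_{k+1} = (152 − m_{k+1}²)/d_k, a_{k+1} = ⌊(a₀ + m_{k+1})/d_{k+1}⌋ (starting m₀ = 0, d₀ = 1), with convergents p_k = a_k·p_{k-1} + p_{k-2}, q_k = a_k·q_{k-1} + q_{k-2} (p₋₁ = 1, q₋₁ = 0):
  k = 0: a₀ = 12; p₀/q₀ = 12/1; p₀² − 152·q₀² = 144 − 152 = -8.
  k = 1: m = 12, d = 8, a = ⌊(12 + 12)/8⌋ = 3; p/q = (3·12 + 1)/(3·1 + 0) = 37/3; p² − 152·q² = 1369 − 1368 = 1.
  The first convergent with p² − 152·q² = 1 gives the fundamental solution (x₁, y₁) = (37, 3).
Step 2: Apply the recurrence (x_{n+1}, y_{n+1}) = (x₁x_n + 152y₁y_n, x₁y_n + y₁x_n) repeatedly.
  From (x_1, y_1) = (37, 3): x_2 = 37·37 + 152·3·3 = 2737; y_2 = 37·3 + 3·37 = 222.
  From (x_2, y_2) = (2737, 222): x_3 = 37·2737 + 152·3·222 = 202501; y_3 = 37·222 + 3·2737 = 16425.
  From (x_3, y_3) = (202501, 16425): x_4 = 37·202501 + 152·3·16425 = 14982337; y_4 = 37·16425 + 3·202501 = 1215228.
Step 3: Verify x_4² - 152·y_4² = 224470421981569 - 224470421981568 = 1 (should be 1). ✓

(x_1, y_1) = (37, 3); (x_4, y_4) = (14982337, 1215228).


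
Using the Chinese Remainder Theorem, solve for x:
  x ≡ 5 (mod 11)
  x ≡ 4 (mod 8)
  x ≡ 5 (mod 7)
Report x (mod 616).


Moduli 11, 8, 7 are pairwise coprime; by CRT there is a unique solution modulo M = 11 · 8 · 7 = 616.
Solve pairwise, accumulating the modulus:
  Start with x ≡ 5 (mod 11).
  Combine with x ≡ 4 (mod 8): since gcd(11, 8) = 1, we get a unique residue mod 88.
    Write x = 5 + 11·t and substitute into x ≡ 4 (mod 8): 11·t ≡ 4 − 5 = -1 (mod 8).
    Reduce coefficients mod 8: 3·t ≡ 7 (mod 8).
    The inverse of 3 mod 8 is 3 (since 3·3 = 9 = 1·8 + 1), so t ≡ 3·7 = 21 ≡ 5 (mod 8).
    Then x = 5 + 11·5 = 60, valid modulo lcm(11, 8) = 88: x ≡ 60 (mod 88).
  Combine with x ≡ 5 (mod 7): since gcd(88, 7) = 1, we get a unique residue mod 616.
    Write x = 60 + 88·t and substitute into x ≡ 5 (mod 7): 88·t ≡ 5 − 60 = -55 (mod 7).
    Reduce coefficients mod 7: 4·t ≡ 1 (mod 7).
    The inverse of 4 mod 7 is 2 (since 4·2 = 8 = 1·7 + 1), so t ≡ 2·1 = 2 ≡ 2 (mod 7).
    Then x = 60 + 88·2 = 236, valid modulo lcm(88, 7) = 616: x ≡ 236 (mod 616).
Verify: 236 mod 11 = 5 ✓, 236 mod 8 = 4 ✓, 236 mod 7 = 5 ✓.

x ≡ 236 (mod 616).
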